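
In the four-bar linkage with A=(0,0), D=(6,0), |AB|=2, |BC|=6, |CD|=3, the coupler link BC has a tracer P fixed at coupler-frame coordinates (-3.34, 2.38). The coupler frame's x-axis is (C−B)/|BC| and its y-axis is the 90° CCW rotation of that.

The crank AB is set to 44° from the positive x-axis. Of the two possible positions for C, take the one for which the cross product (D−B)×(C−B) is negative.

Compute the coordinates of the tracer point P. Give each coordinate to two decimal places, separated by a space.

0.87 5.45

A=(0,0), D=(6.00,0)
B = A + 2.00·(cos44°, sin44°) = (1.4387, 1.3893)
|BD| = 4.7682
circle(B,6.00) ∩ circle(D,3.00): a=5.2154, h=2.9665
  candidates: C₊=(7.2921,2.7075) cross=14.145; C₋=(5.5634,-2.9681) cross=-14.145
  mode - wants cross < 0 → take C=(5.5634,-2.9681) (cross=-14.145)
ex = (C−B)/|BC| = (0.6875,-0.7262); ey = (0.7262,0.6875)
P = B + -3.34·ex + 2.38·ey = (0.8710,5.4511)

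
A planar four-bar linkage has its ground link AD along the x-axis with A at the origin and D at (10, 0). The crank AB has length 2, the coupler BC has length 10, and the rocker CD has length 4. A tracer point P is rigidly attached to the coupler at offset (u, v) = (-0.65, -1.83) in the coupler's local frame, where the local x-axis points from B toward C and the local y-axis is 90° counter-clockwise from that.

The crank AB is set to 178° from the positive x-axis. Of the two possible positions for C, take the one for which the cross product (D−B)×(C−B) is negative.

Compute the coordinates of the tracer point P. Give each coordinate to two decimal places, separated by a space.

A=(0,0), D=(10.00,0)
B = A + 2.00·(cos178°, sin178°) = (-1.9988, 0.0698)
|BD| = 11.9990
circle(B,10.00) ∩ circle(D,4.00): a=9.4998, h=3.1231
  candidates: C₊=(7.5190,3.1376) cross=37.475; C₋=(7.4827,-3.1086) cross=-37.475
  mode - wants cross < 0 → take C=(7.4827,-3.1086) (cross=-37.475)
ex = (C−B)/|BC| = (0.9481,-0.3178); ey = (0.3178,0.9481)
P = B + -0.65·ex + -1.83·ey = (-3.1967,-1.4587)

-3.20 -1.46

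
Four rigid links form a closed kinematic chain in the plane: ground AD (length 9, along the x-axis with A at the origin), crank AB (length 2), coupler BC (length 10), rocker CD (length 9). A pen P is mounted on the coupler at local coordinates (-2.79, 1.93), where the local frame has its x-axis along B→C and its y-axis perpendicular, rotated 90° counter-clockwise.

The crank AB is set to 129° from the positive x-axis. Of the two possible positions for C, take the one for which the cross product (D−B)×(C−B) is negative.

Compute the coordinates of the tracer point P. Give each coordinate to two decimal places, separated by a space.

-0.92 4.93

A=(0,0), D=(9.00,0)
B = A + 2.00·(cos129°, sin129°) = (-1.2586, 1.5543)
|BD| = 10.3757
circle(B,10.00) ∩ circle(D,9.00): a=6.1035, h=7.9214
  candidates: C₊=(5.9626,8.4720) cross=82.190; C₋=(3.5893,-7.1920) cross=-82.190
  mode - wants cross < 0 → take C=(3.5893,-7.1920) (cross=-82.190)
ex = (C−B)/|BC| = (0.4848,-0.8746); ey = (0.8746,0.4848)
P = B + -2.79·ex + 1.93·ey = (-0.9232,4.9302)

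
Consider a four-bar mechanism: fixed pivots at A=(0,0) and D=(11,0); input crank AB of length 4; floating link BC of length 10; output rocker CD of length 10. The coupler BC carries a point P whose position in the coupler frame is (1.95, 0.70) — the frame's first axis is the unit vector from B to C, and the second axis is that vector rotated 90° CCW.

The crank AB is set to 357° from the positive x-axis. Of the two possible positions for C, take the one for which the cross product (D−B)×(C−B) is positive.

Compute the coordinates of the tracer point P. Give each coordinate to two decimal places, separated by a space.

A=(0,0), D=(11.00,0)
B = A + 4.00·(cos357°, sin357°) = (3.9945, -0.2093)
|BD| = 7.0086
circle(B,10.00) ∩ circle(D,10.00): a=3.5043, h=9.3659
  candidates: C₊=(7.2175,9.2570) cross=65.642; C₋=(7.7770,-9.4664) cross=-65.642
  mode + wants cross > 0 → take C=(7.2175,9.2570) (cross=65.642)
ex = (C−B)/|BC| = (0.3223,0.9466); ey = (-0.9466,0.3223)
P = B + 1.95·ex + 0.70·ey = (3.9604,1.8622)

3.96 1.86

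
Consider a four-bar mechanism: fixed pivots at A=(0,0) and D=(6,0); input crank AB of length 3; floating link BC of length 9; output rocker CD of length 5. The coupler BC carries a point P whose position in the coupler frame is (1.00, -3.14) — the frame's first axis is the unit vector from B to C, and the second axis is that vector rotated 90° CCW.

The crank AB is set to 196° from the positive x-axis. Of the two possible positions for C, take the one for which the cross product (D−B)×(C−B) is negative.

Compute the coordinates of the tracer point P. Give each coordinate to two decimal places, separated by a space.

-3.42 -4.08

A=(0,0), D=(6.00,0)
B = A + 3.00·(cos196°, sin196°) = (-2.8838, -0.8269)
|BD| = 8.9222
circle(B,9.00) ∩ circle(D,5.00): a=7.5993, h=4.8218
  candidates: C₊=(4.2360,4.6785) cross=43.021; C₋=(5.1297,-4.9237) cross=-43.021
  mode - wants cross < 0 → take C=(5.1297,-4.9237) (cross=-43.021)
ex = (C−B)/|BC| = (0.8904,-0.4552); ey = (0.4552,0.8904)
P = B + 1.00·ex + -3.14·ey = (-3.4227,-4.0779)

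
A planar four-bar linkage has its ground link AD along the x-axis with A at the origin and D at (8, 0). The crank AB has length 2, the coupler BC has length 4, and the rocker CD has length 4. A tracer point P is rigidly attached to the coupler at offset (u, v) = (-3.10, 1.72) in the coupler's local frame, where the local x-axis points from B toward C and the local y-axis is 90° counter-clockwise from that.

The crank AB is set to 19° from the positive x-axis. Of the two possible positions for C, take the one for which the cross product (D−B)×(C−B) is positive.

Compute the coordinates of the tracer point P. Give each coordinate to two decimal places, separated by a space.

-1.64 0.36

A=(0,0), D=(8.00,0)
B = A + 2.00·(cos19°, sin19°) = (1.8910, 0.6511)
|BD| = 6.1436
circle(B,4.00) ∩ circle(D,4.00): a=3.0718, h=2.5621
  candidates: C₊=(5.2171,2.8732) cross=15.740; C₋=(4.6740,-2.2221) cross=-15.740
  mode + wants cross > 0 → take C=(5.2171,2.8732) (cross=15.740)
ex = (C−B)/|BC| = (0.8315,0.5555); ey = (-0.5555,0.8315)
P = B + -3.10·ex + 1.72·ey = (-1.6421,0.3592)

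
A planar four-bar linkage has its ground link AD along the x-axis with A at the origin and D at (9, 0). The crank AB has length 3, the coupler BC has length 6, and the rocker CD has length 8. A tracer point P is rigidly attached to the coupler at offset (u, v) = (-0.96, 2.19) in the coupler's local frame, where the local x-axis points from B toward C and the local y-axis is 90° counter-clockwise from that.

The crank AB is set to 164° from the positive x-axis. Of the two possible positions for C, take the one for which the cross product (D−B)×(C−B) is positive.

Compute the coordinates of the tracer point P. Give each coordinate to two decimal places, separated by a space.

A=(0,0), D=(9.00,0)
B = A + 3.00·(cos164°, sin164°) = (-2.8838, 0.8269)
|BD| = 11.9125
circle(B,6.00) ∩ circle(D,8.00): a=4.7810, h=3.6252
  candidates: C₊=(2.1374,4.1115) cross=43.185; C₋=(1.6341,-3.1214) cross=-43.185
  mode + wants cross > 0 → take C=(2.1374,4.1115) (cross=43.185)
ex = (C−B)/|BC| = (0.8369,0.5474); ey = (-0.5474,0.8369)
P = B + -0.96·ex + 2.19·ey = (-4.8860,2.1341)

-4.89 2.13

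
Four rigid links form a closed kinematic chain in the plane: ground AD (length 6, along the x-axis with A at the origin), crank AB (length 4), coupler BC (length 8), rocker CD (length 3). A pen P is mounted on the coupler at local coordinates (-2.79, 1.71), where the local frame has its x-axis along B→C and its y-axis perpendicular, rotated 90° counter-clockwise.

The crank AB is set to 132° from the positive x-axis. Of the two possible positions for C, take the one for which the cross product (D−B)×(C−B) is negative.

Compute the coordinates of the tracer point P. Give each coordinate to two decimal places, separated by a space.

-3.85 6.03

A=(0,0), D=(6.00,0)
B = A + 4.00·(cos132°, sin132°) = (-2.6765, 2.9726)
|BD| = 9.1716
circle(B,8.00) ∩ circle(D,3.00): a=7.5842, h=2.5456
  candidates: C₊=(5.3233,2.9227) cross=23.347; C₋=(3.6732,-1.8937) cross=-23.347
  mode - wants cross < 0 → take C=(3.6732,-1.8937) (cross=-23.347)
ex = (C−B)/|BC| = (0.7937,-0.6083); ey = (0.6083,0.7937)
P = B + -2.79·ex + 1.71·ey = (-3.8508,6.0270)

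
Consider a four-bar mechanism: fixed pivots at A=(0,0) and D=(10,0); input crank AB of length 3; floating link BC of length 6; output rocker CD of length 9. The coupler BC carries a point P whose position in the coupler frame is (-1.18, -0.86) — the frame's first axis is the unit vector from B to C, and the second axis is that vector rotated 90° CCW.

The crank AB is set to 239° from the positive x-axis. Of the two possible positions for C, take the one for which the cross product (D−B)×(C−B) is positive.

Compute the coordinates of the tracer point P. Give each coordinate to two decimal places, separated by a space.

A=(0,0), D=(10.00,0)
B = A + 3.00·(cos239°, sin239°) = (-1.5451, -2.5715)
|BD| = 11.8280
circle(B,6.00) ∩ circle(D,9.00): a=4.0118, h=4.4616
  candidates: C₊=(1.4007,2.6556) cross=52.772; C₋=(3.3407,-6.0542) cross=-52.772
  mode + wants cross > 0 → take C=(1.4007,2.6556) (cross=52.772)
ex = (C−B)/|BC| = (0.4910,0.8712); ey = (-0.8712,0.4910)
P = B + -1.18·ex + -0.86·ey = (-1.3752,-4.0217)

-1.38 -4.02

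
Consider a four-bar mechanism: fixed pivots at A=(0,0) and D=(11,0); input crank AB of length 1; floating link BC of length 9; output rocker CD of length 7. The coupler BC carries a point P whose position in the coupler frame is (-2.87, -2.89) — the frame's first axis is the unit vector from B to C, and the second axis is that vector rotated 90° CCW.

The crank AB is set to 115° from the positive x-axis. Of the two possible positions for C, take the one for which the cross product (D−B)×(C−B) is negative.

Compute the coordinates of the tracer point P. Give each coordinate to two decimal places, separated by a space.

-4.49 0.69

A=(0,0), D=(11.00,0)
B = A + 1.00·(cos115°, sin115°) = (-0.4226, 0.9063)
|BD| = 11.4585
circle(B,9.00) ∩ circle(D,7.00): a=7.1256, h=5.4978
  candidates: C₊=(7.1155,5.8233) cross=62.997; C₋=(6.2458,-5.1379) cross=-62.997
  mode - wants cross < 0 → take C=(6.2458,-5.1379) (cross=-62.997)
ex = (C−B)/|BC| = (0.7409,-0.6716); ey = (0.6716,0.7409)
P = B + -2.87·ex + -2.89·ey = (-4.4900,0.6924)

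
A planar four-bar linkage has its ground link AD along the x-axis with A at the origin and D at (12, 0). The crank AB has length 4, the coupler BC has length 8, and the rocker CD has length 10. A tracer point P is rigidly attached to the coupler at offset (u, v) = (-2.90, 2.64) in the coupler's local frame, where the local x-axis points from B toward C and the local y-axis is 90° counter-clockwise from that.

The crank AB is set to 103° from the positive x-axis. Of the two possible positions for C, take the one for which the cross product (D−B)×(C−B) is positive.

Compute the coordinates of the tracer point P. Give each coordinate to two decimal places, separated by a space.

A=(0,0), D=(12.00,0)
B = A + 4.00·(cos103°, sin103°) = (-0.8998, 3.8975)
|BD| = 13.4757
circle(B,8.00) ∩ circle(D,10.00): a=5.4021, h=5.9006
  candidates: C₊=(5.9780,7.9835) cross=79.515; C₋=(2.5649,-3.3133) cross=-79.515
  mode + wants cross > 0 → take C=(5.9780,7.9835) (cross=79.515)
ex = (C−B)/|BC| = (0.8597,0.5107); ey = (-0.5107,0.8597)
P = B + -2.90·ex + 2.64·ey = (-4.7414,4.6860)

-4.74 4.69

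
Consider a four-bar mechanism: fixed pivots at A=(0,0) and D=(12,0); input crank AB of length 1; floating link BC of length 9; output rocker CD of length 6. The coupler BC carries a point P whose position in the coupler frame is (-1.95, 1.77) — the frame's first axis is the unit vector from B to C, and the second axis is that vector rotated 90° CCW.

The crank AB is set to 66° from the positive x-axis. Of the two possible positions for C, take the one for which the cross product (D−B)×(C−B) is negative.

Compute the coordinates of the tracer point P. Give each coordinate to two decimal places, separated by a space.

-0.17 3.48

A=(0,0), D=(12.00,0)
B = A + 1.00·(cos66°, sin66°) = (0.4067, 0.9135)
|BD| = 11.6292
circle(B,9.00) ∩ circle(D,6.00): a=7.7494, h=4.5768
  candidates: C₊=(8.4917,4.8674) cross=53.224; C₋=(7.7726,-4.2579) cross=-53.224
  mode - wants cross < 0 → take C=(7.7726,-4.2579) (cross=-53.224)
ex = (C−B)/|BC| = (0.8184,-0.5746); ey = (0.5746,0.8184)
P = B + -1.95·ex + 1.77·ey = (-0.1722,3.4826)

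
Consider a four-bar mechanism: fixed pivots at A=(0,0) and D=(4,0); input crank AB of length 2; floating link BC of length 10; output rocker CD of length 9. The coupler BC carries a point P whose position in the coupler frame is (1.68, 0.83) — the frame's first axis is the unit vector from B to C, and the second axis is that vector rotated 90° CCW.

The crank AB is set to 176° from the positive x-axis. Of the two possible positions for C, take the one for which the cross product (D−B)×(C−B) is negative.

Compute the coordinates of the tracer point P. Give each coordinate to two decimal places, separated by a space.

-0.51 -1.01

A=(0,0), D=(4.00,0)
B = A + 2.00·(cos176°, sin176°) = (-1.9951, 0.1395)
|BD| = 5.9968
circle(B,10.00) ∩ circle(D,9.00): a=4.5826, h=8.8882
  candidates: C₊=(2.7930,8.9187) cross=53.300; C₋=(2.3794,-8.8529) cross=-53.300
  mode - wants cross < 0 → take C=(2.3794,-8.8529) (cross=-53.300)
ex = (C−B)/|BC| = (0.4375,-0.8992); ey = (0.8992,0.4375)
P = B + 1.68·ex + 0.83·ey = (-0.5138,-1.0081)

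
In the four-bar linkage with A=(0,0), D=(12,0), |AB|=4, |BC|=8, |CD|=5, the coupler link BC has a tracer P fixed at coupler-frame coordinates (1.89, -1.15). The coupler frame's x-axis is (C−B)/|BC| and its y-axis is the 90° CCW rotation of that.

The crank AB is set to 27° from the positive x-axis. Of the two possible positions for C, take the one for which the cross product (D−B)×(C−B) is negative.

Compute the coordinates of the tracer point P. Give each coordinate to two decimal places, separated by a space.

4.02 -0.35

A=(0,0), D=(12.00,0)
B = A + 4.00·(cos27°, sin27°) = (3.5640, 1.8160)
|BD| = 8.6292
circle(B,8.00) ∩ circle(D,5.00): a=6.5744, h=4.5582
  candidates: C₊=(10.9504,4.8886) cross=39.334; C₋=(9.0319,-4.0237) cross=-39.334
  mode - wants cross < 0 → take C=(9.0319,-4.0237) (cross=-39.334)
ex = (C−B)/|BC| = (0.6835,-0.7300); ey = (0.7300,0.6835)
P = B + 1.89·ex + -1.15·ey = (4.0164,-0.3497)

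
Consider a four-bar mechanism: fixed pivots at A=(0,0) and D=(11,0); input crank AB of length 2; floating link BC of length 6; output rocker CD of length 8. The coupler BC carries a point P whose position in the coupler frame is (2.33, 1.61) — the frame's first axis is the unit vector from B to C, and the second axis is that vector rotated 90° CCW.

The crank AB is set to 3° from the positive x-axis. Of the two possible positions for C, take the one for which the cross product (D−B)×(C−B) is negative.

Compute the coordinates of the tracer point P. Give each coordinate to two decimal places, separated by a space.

A=(0,0), D=(11.00,0)
B = A + 2.00·(cos3°, sin3°) = (1.9973, 0.1047)
|BD| = 9.0033
circle(B,6.00) ∩ circle(D,8.00): a=2.9467, h=5.2266
  candidates: C₊=(5.0045,5.2966) cross=47.057; C₋=(4.8830,-5.1558) cross=-47.057
  mode - wants cross < 0 → take C=(4.8830,-5.1558) (cross=-47.057)
ex = (C−B)/|BC| = (0.4810,-0.8767); ey = (0.8767,0.4810)
P = B + 2.33·ex + 1.61·ey = (4.5294,-1.1638)

4.53 -1.16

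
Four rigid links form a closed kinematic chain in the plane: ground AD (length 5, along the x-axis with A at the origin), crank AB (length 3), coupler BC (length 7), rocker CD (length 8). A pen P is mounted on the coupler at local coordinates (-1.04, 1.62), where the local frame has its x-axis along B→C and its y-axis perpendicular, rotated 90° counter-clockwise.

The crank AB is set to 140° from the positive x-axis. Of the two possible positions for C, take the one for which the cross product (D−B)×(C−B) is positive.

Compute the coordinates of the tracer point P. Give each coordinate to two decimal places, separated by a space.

A=(0,0), D=(5.00,0)
B = A + 3.00·(cos140°, sin140°) = (-2.2981, 1.9284)
|BD| = 7.5486
circle(B,7.00) ∩ circle(D,8.00): a=2.7807, h=6.4240
  candidates: C₊=(2.0314,7.4288) cross=48.492; C₋=(-1.2507,-4.9928) cross=-48.492
  mode + wants cross > 0 → take C=(2.0314,7.4288) (cross=48.492)
ex = (C−B)/|BC| = (0.6185,0.7858); ey = (-0.7858,0.6185)
P = B + -1.04·ex + 1.62·ey = (-4.2143,2.1131)

-4.21 2.11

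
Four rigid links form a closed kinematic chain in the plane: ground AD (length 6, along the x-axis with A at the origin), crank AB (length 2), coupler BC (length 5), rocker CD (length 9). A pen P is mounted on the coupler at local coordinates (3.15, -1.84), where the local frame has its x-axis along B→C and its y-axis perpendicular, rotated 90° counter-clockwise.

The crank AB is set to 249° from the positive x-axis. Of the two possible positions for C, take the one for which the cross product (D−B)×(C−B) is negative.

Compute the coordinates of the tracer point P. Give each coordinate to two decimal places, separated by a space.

A=(0,0), D=(6.00,0)
B = A + 2.00·(cos249°, sin249°) = (-0.7167, -1.8672)
|BD| = 6.9714
circle(B,5.00) ∩ circle(D,9.00): a=-0.5307, h=4.9718
  candidates: C₊=(-2.5596,2.7808) cross=34.660; C₋=(0.1036,-6.7994) cross=-34.660
  mode - wants cross < 0 → take C=(0.1036,-6.7994) (cross=-34.660)
ex = (C−B)/|BC| = (0.1641,-0.9865); ey = (0.9865,0.1641)
P = B + 3.15·ex + -1.84·ey = (-2.0150,-5.2763)

-2.02 -5.28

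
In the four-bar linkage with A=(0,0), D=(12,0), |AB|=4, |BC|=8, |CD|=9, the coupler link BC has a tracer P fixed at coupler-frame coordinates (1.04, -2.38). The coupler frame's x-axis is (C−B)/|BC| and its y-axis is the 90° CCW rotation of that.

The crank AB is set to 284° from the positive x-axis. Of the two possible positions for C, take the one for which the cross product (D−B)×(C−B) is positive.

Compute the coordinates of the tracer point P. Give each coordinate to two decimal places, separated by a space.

3.56 -3.74

A=(0,0), D=(12.00,0)
B = A + 4.00·(cos284°, sin284°) = (0.9677, -3.8812)
|BD| = 11.6951
circle(B,8.00) ∩ circle(D,9.00): a=5.1208, h=6.1464
  candidates: C₊=(3.7585,3.6163) cross=71.882; C₋=(7.8380,-7.9798) cross=-71.882
  mode + wants cross > 0 → take C=(3.7585,3.6163) (cross=71.882)
ex = (C−B)/|BC| = (0.3488,0.9372); ey = (-0.9372,0.3488)
P = B + 1.04·ex + -2.38·ey = (3.5610,-3.7368)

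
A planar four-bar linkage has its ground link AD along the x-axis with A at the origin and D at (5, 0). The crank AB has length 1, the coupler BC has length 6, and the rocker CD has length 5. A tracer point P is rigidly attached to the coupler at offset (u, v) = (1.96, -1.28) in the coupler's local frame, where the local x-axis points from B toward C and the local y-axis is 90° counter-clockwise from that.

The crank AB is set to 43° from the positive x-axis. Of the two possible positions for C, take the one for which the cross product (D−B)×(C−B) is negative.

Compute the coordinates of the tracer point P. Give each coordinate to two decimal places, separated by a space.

A=(0,0), D=(5.00,0)
B = A + 1.00·(cos43°, sin43°) = (0.7314, 0.6820)
|BD| = 4.3228
circle(B,6.00) ∩ circle(D,5.00): a=3.4337, h=4.9203
  candidates: C₊=(4.8983,4.9990) cross=21.269; C₋=(3.3458,-4.7184) cross=-21.269
  mode - wants cross < 0 → take C=(3.3458,-4.7184) (cross=-21.269)
ex = (C−B)/|BC| = (0.4357,-0.9001); ey = (0.9001,0.4357)
P = B + 1.96·ex + -1.28·ey = (0.4333,-1.6399)

0.43 -1.64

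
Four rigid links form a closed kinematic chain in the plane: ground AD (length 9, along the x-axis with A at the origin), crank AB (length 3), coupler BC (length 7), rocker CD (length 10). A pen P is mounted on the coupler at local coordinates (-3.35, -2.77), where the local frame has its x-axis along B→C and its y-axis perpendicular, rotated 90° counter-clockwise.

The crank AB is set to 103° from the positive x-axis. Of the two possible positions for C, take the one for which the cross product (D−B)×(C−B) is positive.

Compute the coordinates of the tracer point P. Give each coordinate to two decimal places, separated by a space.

-0.55 -1.42

A=(0,0), D=(9.00,0)
B = A + 3.00·(cos103°, sin103°) = (-0.6749, 2.9231)
|BD| = 10.1068
circle(B,7.00) ∩ circle(D,10.00): a=2.5303, h=6.5267
  candidates: C₊=(3.6350,8.4390) cross=65.964; C₋=(-0.1403,-4.0564) cross=-65.964
  mode + wants cross > 0 → take C=(3.6350,8.4390) (cross=65.964)
ex = (C−B)/|BC| = (0.6157,0.7880); ey = (-0.7880,0.6157)
P = B + -3.35·ex + -2.77·ey = (-0.5547,-1.4221)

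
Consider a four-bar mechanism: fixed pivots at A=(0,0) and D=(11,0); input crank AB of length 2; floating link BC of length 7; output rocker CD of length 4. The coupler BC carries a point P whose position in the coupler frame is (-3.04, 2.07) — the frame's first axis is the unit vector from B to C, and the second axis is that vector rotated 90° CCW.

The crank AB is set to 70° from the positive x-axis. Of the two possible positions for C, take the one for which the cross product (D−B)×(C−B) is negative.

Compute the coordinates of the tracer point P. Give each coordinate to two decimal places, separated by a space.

-1.28 4.99

A=(0,0), D=(11.00,0)
B = A + 2.00·(cos70°, sin70°) = (0.6840, 1.8794)
|BD| = 10.4858
circle(B,7.00) ∩ circle(D,4.00): a=6.8164, h=1.5925
  candidates: C₊=(7.6755,2.2244) cross=16.699; C₋=(7.1047,-0.9091) cross=-16.699
  mode - wants cross < 0 → take C=(7.1047,-0.9091) (cross=-16.699)
ex = (C−B)/|BC| = (0.9172,-0.3984); ey = (0.3984,0.9172)
P = B + -3.04·ex + 2.07·ey = (-1.2798,4.9890)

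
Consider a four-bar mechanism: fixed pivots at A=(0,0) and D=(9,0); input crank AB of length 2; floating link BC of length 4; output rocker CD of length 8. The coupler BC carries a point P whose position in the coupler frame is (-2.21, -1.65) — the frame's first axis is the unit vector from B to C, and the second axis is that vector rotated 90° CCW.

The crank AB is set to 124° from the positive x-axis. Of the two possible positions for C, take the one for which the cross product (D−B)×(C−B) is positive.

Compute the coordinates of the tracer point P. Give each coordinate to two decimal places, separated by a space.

-1.91 -0.98

A=(0,0), D=(9.00,0)
B = A + 2.00·(cos124°, sin124°) = (-1.1184, 1.6581)
|BD| = 10.2533
circle(B,4.00) ∩ circle(D,8.00): a=2.7860, h=2.8703
  candidates: C₊=(2.0951,4.0400) cross=29.430; C₋=(1.1668,-1.6249) cross=-29.430
  mode + wants cross > 0 → take C=(2.0951,4.0400) (cross=29.430)
ex = (C−B)/|BC| = (0.8034,0.5955); ey = (-0.5955,0.8034)
P = B + -2.21·ex + -1.65·ey = (-1.9113,-0.9835)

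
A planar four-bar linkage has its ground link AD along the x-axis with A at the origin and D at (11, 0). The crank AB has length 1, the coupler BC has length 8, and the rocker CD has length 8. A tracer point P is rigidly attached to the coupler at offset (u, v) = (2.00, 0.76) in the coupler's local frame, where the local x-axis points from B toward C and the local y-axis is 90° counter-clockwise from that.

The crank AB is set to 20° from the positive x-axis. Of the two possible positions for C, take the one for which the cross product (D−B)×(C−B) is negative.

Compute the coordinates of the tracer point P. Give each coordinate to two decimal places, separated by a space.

2.75 -0.80

A=(0,0), D=(11.00,0)
B = A + 1.00·(cos20°, sin20°) = (0.9397, 0.3420)
|BD| = 10.0661
circle(B,8.00) ∩ circle(D,8.00): a=5.0331, h=6.2184
  candidates: C₊=(6.1811,6.3858) cross=62.595; C₋=(5.7586,-6.0438) cross=-62.595
  mode - wants cross < 0 → take C=(5.7586,-6.0438) (cross=-62.595)
ex = (C−B)/|BC| = (0.6024,-0.7982); ey = (0.7982,0.6024)
P = B + 2.00·ex + 0.76·ey = (2.7511,-0.7966)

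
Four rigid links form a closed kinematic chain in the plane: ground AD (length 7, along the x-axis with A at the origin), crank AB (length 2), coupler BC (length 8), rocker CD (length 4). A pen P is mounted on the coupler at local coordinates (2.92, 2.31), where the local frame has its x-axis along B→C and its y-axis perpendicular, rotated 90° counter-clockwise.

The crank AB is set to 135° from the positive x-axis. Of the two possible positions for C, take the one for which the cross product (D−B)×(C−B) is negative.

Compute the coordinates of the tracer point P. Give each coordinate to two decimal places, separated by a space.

2.31 1.48

A=(0,0), D=(7.00,0)
B = A + 2.00·(cos135°, sin135°) = (-1.4142, 1.4142)
|BD| = 8.5322
circle(B,8.00) ∩ circle(D,4.00): a=7.0790, h=3.7267
  candidates: C₊=(6.1845,3.9160) cross=31.797; C₋=(4.9492,-3.4342) cross=-31.797
  mode - wants cross < 0 → take C=(4.9492,-3.4342) (cross=-31.797)
ex = (C−B)/|BC| = (0.7954,-0.6061); ey = (0.6061,0.7954)
P = B + 2.92·ex + 2.31·ey = (2.3084,1.4819)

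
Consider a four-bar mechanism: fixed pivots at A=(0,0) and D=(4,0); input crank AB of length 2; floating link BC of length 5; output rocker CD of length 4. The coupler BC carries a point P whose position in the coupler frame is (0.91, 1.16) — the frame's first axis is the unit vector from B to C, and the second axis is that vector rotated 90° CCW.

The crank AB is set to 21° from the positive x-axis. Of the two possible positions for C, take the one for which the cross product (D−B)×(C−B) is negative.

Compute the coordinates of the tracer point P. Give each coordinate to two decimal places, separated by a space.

A=(0,0), D=(4.00,0)
B = A + 2.00·(cos21°, sin21°) = (1.8672, 0.7167)
|BD| = 2.2500
circle(B,5.00) ∩ circle(D,4.00): a=3.1250, h=3.9031
  candidates: C₊=(6.0727,3.4211) cross=8.782; C₋=(3.5860,-3.9785) cross=-8.782
  mode - wants cross < 0 → take C=(3.5860,-3.9785) (cross=-8.782)
ex = (C−B)/|BC| = (0.3438,-0.9391); ey = (0.9391,0.3438)
P = B + 0.91·ex + 1.16·ey = (3.2693,0.2610)

3.27 0.26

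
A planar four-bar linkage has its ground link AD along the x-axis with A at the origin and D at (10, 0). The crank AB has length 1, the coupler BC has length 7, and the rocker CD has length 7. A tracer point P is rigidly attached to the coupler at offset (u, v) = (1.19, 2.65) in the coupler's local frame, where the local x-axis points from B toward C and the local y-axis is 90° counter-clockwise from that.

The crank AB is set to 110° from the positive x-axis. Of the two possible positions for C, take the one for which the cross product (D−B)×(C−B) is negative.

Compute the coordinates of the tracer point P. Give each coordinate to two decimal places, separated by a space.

2.41 1.86

A=(0,0), D=(10.00,0)
B = A + 1.00·(cos110°, sin110°) = (-0.3420, 0.9397)
|BD| = 10.3846
circle(B,7.00) ∩ circle(D,7.00): a=5.1923, h=4.6947
  candidates: C₊=(5.2538,5.1453) cross=48.752; C₋=(4.4042,-4.2056) cross=-48.752
  mode - wants cross < 0 → take C=(4.4042,-4.2056) (cross=-48.752)
ex = (C−B)/|BC| = (0.6780,-0.7350); ey = (0.7350,0.6780)
P = B + 1.19·ex + 2.65·ey = (2.4127,1.8618)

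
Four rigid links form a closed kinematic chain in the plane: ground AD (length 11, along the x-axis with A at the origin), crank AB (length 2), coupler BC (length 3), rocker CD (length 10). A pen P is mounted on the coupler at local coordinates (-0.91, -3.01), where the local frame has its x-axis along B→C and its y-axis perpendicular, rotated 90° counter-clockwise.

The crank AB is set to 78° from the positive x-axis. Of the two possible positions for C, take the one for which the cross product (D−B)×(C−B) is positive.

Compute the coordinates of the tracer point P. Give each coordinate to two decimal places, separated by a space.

2.44 -0.45

A=(0,0), D=(11.00,0)
B = A + 2.00·(cos78°, sin78°) = (0.4158, 1.9563)
|BD| = 10.7635
circle(B,3.00) ∩ circle(D,10.00): a=1.1545, h=2.7690
  candidates: C₊=(2.0543,4.4693) cross=29.804; C₋=(1.0478,-0.9764) cross=-29.804
  mode + wants cross > 0 → take C=(2.0543,4.4693) (cross=29.804)
ex = (C−B)/|BC| = (0.5462,0.8377); ey = (-0.8377,0.5462)
P = B + -0.91·ex + -3.01·ey = (2.4402,-0.4500)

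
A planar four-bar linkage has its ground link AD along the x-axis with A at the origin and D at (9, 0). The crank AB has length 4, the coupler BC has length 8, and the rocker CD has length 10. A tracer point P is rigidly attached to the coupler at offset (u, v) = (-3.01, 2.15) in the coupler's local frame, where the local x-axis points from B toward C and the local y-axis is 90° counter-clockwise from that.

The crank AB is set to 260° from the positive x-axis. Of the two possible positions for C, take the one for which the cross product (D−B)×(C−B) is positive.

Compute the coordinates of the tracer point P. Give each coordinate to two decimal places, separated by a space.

A=(0,0), D=(9.00,0)
B = A + 4.00·(cos260°, sin260°) = (-0.6946, -3.9392)
|BD| = 10.4644
circle(B,8.00) ∩ circle(D,10.00): a=3.5121, h=7.1879
  candidates: C₊=(-0.1467,4.0420) cross=75.216; C₋=(5.2649,-9.2763) cross=-75.216
  mode + wants cross > 0 → take C=(-0.1467,4.0420) (cross=75.216)
ex = (C−B)/|BC| = (0.0685,0.9977); ey = (-0.9977,0.0685)
P = B + -3.01·ex + 2.15·ey = (-3.0457,-6.7949)

-3.05 -6.79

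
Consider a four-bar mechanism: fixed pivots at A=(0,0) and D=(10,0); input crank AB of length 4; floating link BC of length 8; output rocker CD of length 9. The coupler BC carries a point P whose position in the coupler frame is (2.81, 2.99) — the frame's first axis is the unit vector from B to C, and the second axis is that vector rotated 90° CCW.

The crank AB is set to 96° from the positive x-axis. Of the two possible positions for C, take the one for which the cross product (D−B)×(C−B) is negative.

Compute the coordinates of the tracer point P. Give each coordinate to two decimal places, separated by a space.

3.23 2.11

A=(0,0), D=(10.00,0)
B = A + 4.00·(cos96°, sin96°) = (-0.4181, 3.9781)
|BD| = 11.1518
circle(B,8.00) ∩ circle(D,9.00): a=4.8137, h=6.3897
  candidates: C₊=(6.3582,8.2303) cross=71.257; C₋=(1.7995,-3.7084) cross=-71.257
  mode - wants cross < 0 → take C=(1.7995,-3.7084) (cross=-71.257)
ex = (C−B)/|BC| = (0.2772,-0.9608); ey = (0.9608,0.2772)
P = B + 2.81·ex + 2.99·ey = (3.2337,2.1071)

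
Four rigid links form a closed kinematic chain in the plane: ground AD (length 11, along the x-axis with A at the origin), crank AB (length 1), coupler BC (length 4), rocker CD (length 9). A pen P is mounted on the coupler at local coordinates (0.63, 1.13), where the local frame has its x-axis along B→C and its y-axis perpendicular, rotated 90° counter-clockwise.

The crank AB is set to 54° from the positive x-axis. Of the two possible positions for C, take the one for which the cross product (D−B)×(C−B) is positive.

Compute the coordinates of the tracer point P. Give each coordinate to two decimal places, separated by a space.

A=(0,0), D=(11.00,0)
B = A + 1.00·(cos54°, sin54°) = (0.5878, 0.8090)
|BD| = 10.4436
circle(B,4.00) ∩ circle(D,9.00): a=2.1098, h=3.3983
  candidates: C₊=(2.9545,4.0337) cross=35.491; C₋=(2.4280,-2.7425) cross=-35.491
  mode + wants cross > 0 → take C=(2.9545,4.0337) (cross=35.491)
ex = (C−B)/|BC| = (0.5917,0.8062); ey = (-0.8062,0.5917)
P = B + 0.63·ex + 1.13·ey = (0.0496,1.9855)

0.05 1.99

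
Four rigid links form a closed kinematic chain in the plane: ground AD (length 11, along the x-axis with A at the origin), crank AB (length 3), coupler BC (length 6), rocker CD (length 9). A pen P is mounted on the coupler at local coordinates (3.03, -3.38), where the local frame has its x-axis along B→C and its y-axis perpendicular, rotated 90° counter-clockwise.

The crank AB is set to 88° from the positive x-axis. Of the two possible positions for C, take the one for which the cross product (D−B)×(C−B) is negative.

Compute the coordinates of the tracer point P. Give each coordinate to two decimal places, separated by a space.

A=(0,0), D=(11.00,0)
B = A + 3.00·(cos88°, sin88°) = (0.1047, 2.9982)
|BD| = 11.3003
circle(B,6.00) ∩ circle(D,9.00): a=3.6590, h=4.7551
  candidates: C₊=(4.8942,6.6121) cross=53.734; C₋=(2.3710,-2.5574) cross=-53.734
  mode - wants cross < 0 → take C=(2.3710,-2.5574) (cross=-53.734)
ex = (C−B)/|BC| = (0.3777,-0.9259); ey = (0.9259,0.3777)
P = B + 3.03·ex + -3.38·ey = (-1.8804,-1.0840)

-1.88 -1.08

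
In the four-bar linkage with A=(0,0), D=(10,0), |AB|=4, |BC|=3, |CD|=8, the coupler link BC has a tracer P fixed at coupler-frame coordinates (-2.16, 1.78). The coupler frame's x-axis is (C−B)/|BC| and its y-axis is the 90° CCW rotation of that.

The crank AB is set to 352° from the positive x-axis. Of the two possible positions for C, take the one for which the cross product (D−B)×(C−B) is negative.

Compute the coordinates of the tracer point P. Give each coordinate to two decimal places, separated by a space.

A=(0,0), D=(10.00,0)
B = A + 4.00·(cos352°, sin352°) = (3.9611, -0.5567)
|BD| = 6.0645
circle(B,3.00) ∩ circle(D,8.00): a=-1.5023, h=2.5967
  candidates: C₊=(2.2268,1.8912) cross=15.748; C₋=(2.7035,-3.2804) cross=-15.748
  mode - wants cross < 0 → take C=(2.7035,-3.2804) (cross=-15.748)
ex = (C−B)/|BC| = (-0.4192,-0.9079); ey = (0.9079,-0.4192)
P = B + -2.16·ex + 1.78·ey = (6.4826,0.6582)

6.48 0.66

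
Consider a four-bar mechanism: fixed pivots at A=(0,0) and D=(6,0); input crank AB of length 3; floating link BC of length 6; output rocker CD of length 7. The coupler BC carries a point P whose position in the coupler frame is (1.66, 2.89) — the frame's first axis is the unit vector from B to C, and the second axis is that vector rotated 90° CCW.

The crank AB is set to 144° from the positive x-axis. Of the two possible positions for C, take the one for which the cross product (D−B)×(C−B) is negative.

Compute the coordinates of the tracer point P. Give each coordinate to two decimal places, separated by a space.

0.89 1.45

A=(0,0), D=(6.00,0)
B = A + 3.00·(cos144°, sin144°) = (-2.4271, 1.7634)
|BD| = 8.6096
circle(B,6.00) ∩ circle(D,7.00): a=3.5498, h=4.8372
  candidates: C₊=(2.0382,5.7710) cross=41.647; C₋=(0.0568,-3.6984) cross=-41.647
  mode - wants cross < 0 → take C=(0.0568,-3.6984) (cross=-41.647)
ex = (C−B)/|BC| = (0.4140,-0.9103); ey = (0.9103,0.4140)
P = B + 1.66·ex + 2.89·ey = (0.8909,1.4486)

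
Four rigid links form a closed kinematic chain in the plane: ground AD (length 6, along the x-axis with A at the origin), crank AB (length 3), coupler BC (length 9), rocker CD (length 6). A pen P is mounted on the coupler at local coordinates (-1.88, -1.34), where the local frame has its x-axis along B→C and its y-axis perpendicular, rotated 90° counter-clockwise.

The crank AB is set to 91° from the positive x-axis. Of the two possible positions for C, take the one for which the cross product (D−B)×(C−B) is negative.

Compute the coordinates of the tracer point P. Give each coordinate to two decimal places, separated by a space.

-2.00 4.25

A=(0,0), D=(6.00,0)
B = A + 3.00·(cos91°, sin91°) = (-0.0524, 2.9995)
|BD| = 6.7549
circle(B,9.00) ∩ circle(D,6.00): a=6.7084, h=5.9998
  candidates: C₊=(8.6226,5.3965) cross=40.528; C₋=(3.2941,-5.3552) cross=-40.528
  mode - wants cross < 0 → take C=(3.2941,-5.3552) (cross=-40.528)
ex = (C−B)/|BC| = (0.3718,-0.9283); ey = (0.9283,0.3718)
P = B + -1.88·ex + -1.34·ey = (-1.9953,4.2465)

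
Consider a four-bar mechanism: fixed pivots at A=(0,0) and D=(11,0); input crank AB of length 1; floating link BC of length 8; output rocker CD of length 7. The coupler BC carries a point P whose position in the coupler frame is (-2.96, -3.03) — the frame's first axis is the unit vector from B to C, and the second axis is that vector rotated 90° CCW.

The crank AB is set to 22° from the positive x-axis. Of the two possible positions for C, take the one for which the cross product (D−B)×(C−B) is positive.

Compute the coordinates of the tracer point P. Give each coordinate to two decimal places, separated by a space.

A=(0,0), D=(11.00,0)
B = A + 1.00·(cos22°, sin22°) = (0.9272, 0.3746)
|BD| = 10.0798
circle(B,8.00) ∩ circle(D,7.00): a=5.7840, h=5.5268
  candidates: C₊=(6.9125,5.6827) cross=55.709; C₋=(6.5017,-5.3634) cross=-55.709
  mode + wants cross > 0 → take C=(6.9125,5.6827) (cross=55.709)
ex = (C−B)/|BC| = (0.7482,0.6635); ey = (-0.6635,0.7482)
P = B + -2.96·ex + -3.03·ey = (0.7230,-3.8563)

0.72 -3.86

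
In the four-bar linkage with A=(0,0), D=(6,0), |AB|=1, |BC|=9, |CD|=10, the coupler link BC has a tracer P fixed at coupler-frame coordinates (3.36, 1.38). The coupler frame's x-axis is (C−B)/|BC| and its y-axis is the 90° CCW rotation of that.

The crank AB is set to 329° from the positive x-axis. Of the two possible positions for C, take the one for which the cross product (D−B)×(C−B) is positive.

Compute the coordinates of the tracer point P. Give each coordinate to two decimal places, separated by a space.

-0.58 2.82

A=(0,0), D=(6.00,0)
B = A + 1.00·(cos329°, sin329°) = (0.8572, -0.5150)
|BD| = 5.1686
circle(B,9.00) ∩ circle(D,10.00): a=0.7462, h=8.9690
  candidates: C₊=(0.7059,8.4837) cross=46.357; C₋=(2.4934,-9.3650) cross=-46.357
  mode + wants cross > 0 → take C=(0.7059,8.4837) (cross=46.357)
ex = (C−B)/|BC| = (-0.0168,0.9999); ey = (-0.9999,-0.0168)
P = B + 3.36·ex + 1.38·ey = (-0.5791,2.8213)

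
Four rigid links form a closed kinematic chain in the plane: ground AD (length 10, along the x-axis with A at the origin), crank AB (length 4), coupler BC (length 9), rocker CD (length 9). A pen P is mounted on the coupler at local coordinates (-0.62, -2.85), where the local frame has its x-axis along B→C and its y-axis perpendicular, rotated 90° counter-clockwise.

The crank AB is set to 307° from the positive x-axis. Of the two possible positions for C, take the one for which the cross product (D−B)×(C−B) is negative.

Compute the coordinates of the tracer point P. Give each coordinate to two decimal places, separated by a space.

A=(0,0), D=(10.00,0)
B = A + 4.00·(cos307°, sin307°) = (2.4073, -3.1945)
|BD| = 8.2374
circle(B,9.00) ∩ circle(D,9.00): a=4.1187, h=8.0023
  candidates: C₊=(3.1003,5.7787) cross=65.918; C₋=(9.3070,-8.9733) cross=-65.918
  mode - wants cross < 0 → take C=(9.3070,-8.9733) (cross=-65.918)
ex = (C−B)/|BC| = (0.7666,-0.6421); ey = (0.6421,0.7666)
P = B + -0.62·ex + -2.85·ey = (0.1020,-4.9814)

0.10 -4.98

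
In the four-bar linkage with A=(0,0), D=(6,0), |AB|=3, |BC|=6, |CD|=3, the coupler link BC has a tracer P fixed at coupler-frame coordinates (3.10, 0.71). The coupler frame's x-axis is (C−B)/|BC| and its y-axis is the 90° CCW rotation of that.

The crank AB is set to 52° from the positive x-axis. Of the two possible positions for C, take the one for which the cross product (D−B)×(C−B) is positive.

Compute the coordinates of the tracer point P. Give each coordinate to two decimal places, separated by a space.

A=(0,0), D=(6.00,0)
B = A + 3.00·(cos52°, sin52°) = (1.8470, 2.3640)
|BD| = 4.7787
circle(B,6.00) ∩ circle(D,3.00): a=5.2144, h=2.9682
  candidates: C₊=(7.8470,2.3640) cross=14.184; C₋=(4.9103,-2.7951) cross=-14.184
  mode + wants cross > 0 → take C=(7.8470,2.3640) (cross=14.184)
ex = (C−B)/|BC| = (1.0000,-0.0000); ey = (0.0000,1.0000)
P = B + 3.10·ex + 0.71·ey = (4.9470,3.0740)

4.95 3.07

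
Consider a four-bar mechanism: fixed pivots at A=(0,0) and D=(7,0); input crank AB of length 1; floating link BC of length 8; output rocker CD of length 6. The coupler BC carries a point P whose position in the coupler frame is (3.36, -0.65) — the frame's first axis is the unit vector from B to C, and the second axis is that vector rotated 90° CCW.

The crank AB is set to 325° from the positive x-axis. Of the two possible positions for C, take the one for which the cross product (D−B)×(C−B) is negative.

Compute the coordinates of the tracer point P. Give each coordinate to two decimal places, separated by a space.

A=(0,0), D=(7.00,0)
B = A + 1.00·(cos325°, sin325°) = (0.8192, -0.5736)
|BD| = 6.2074
circle(B,8.00) ∩ circle(D,6.00): a=5.3591, h=5.9397
  candidates: C₊=(5.6065,5.8359) cross=36.870; C₋=(6.7041,-5.9927) cross=-36.870
  mode - wants cross < 0 → take C=(6.7041,-5.9927) (cross=-36.870)
ex = (C−B)/|BC| = (0.7356,-0.6774); ey = (0.6774,0.7356)
P = B + 3.36·ex + -0.65·ey = (2.8505,-3.3278)

2.85 -3.33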